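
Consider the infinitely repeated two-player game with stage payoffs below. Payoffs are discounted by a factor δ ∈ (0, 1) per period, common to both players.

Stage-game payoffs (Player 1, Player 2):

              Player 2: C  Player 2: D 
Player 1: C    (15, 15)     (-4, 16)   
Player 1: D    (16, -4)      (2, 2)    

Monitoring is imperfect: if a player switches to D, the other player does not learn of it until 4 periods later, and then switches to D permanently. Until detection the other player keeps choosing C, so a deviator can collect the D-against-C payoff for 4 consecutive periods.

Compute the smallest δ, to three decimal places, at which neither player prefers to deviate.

0.517

Deviating for the 4 undetected periods gains 16−15 = 1 per period over cooperation, then loses 15−2 = 13 per period forever once punishment starts.
Gain: 1(1 + δ + … + δ^3); loss: 13·δ^4/(1−δ).
No profitable deviation ⇔ 1(1−δ^4) ≤ 13·δ^4, i.e. δ^4 ≥ 1/(1+13) = 1/14.
Hence δ ≥ (1/14)^(1/4) ≈ 0.517.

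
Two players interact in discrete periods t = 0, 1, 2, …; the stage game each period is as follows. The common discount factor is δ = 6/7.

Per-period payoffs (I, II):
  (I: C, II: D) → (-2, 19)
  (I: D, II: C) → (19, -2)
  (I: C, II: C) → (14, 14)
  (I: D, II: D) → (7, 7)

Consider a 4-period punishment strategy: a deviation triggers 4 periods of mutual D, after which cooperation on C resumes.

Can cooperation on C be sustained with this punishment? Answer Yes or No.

Comparing payoff streams over the 5 periods until play realigns: cooperate → 14(1+δ+…+δ^4); deviate → 19 + 7(δ+…+δ^4).
Cooperation is sustained iff (14−7)(δ+…+δ^4) ≥ 19−14.
δ+…+δ^4 = 6/7·(1−(6/7)^4)/(1−6/7) = 2.7613, and (19−14)/(14−7) = 0.7143.
2.7613 ≥ 0.7143, so cooperation is sustainable.

Yes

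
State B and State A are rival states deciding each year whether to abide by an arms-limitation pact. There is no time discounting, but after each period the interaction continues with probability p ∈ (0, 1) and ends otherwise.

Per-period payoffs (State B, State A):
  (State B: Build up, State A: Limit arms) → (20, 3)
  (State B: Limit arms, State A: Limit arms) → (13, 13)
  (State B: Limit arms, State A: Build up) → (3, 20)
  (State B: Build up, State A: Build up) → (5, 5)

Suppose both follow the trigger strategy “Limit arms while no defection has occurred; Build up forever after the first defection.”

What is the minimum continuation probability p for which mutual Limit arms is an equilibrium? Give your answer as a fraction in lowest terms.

7/15

Expected cooperation value is 13 + p·13 + p²·13 + … = 13/(1−p); deviation gives 20 + p·5/(1−p).
13 ≥ 20(1−p) + 5p ⇒ 15p ≥ 7 ⇒ p ≥ 7/15.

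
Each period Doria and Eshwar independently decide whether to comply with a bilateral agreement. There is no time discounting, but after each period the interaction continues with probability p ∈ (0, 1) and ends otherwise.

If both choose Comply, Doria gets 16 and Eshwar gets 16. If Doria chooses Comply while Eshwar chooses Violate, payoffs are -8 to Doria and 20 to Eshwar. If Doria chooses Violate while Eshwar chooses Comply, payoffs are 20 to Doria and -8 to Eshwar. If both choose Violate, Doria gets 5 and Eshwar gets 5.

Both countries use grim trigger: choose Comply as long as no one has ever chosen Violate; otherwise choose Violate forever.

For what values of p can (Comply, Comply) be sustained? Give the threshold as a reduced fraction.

4/15

With no time discounting, the continuation probability p plays the role of the discount factor.
Grim-trigger IC: 16/(1−p) ≥ 20 + 5p/(1−p) ⇒ p ≥ (20−16)/(20−5) = 4/15.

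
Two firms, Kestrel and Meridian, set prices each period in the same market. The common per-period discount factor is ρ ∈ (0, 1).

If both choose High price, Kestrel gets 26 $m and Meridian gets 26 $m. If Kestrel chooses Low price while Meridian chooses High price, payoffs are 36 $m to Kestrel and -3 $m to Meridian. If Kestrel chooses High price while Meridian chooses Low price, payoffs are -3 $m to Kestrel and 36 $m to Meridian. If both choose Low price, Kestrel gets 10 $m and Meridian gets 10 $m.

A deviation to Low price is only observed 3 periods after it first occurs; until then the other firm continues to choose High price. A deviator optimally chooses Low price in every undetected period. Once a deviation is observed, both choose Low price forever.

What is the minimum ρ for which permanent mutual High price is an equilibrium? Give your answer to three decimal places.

0.727

A deviator earns 36 for 3 periods, then 10 forever; cooperating earns 26 forever. Multiplying the IC by (1−ρ):
26 ≥ 36(1−ρ^3) + 10ρ^3, so 26·ρ^3 ≥ 10 and ρ^3 ≥ 5/13.
ρ ≥ (5/13)^(1/3) ≈ 0.727.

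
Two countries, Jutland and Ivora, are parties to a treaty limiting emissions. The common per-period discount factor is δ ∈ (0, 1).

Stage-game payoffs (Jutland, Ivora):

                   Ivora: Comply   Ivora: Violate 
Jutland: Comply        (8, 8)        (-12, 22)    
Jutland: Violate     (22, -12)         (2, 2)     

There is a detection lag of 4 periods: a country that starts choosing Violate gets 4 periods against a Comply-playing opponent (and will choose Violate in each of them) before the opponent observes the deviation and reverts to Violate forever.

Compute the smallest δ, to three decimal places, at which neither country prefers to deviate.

The best deviation is to choose Violate for all 4 undetected periods, earning 22 each, then 2 forever once detected.
Deviation value: 22(1−δ^4)/(1−δ) + 2δ^4/(1−δ); cooperation value: 8/(1−δ).
IC: 8 ≥ 22(1−δ^4) + 2δ^4 = 22 − 20δ^4.
So δ^4 ≥ 14/20 = 7/10, giving δ ≥ (7/10)^(1/4) ≈ 0.915.

0.915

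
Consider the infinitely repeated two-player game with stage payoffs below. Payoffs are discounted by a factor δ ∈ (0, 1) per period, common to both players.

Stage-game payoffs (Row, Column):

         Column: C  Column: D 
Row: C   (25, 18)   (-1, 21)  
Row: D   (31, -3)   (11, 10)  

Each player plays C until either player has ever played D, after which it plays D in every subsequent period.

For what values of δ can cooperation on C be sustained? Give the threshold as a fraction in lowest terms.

3/10

Row's threshold: (31−25)/(31−11) = 3/10.
Column's threshold: (21−18)/(21−10) = 3/11.
3/10 > 3/11, so Row binds and δ* = 3/10.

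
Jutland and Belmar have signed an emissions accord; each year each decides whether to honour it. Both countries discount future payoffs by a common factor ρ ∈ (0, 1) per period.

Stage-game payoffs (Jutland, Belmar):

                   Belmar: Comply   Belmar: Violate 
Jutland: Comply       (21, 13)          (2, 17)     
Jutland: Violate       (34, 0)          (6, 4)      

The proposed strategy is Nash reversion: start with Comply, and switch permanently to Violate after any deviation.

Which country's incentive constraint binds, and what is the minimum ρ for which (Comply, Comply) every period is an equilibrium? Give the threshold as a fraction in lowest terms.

Jutland; ρ ≥ 13/28

Jutland: cooperation gives 21 each period; deviation gives 34 once then 6 forever.
  21/(1−ρ) ≥ 34 + 6ρ/(1−ρ) ⇒ ρ ≥ 13/28.
Belmar: cooperation gives 13 each period; deviation gives 17 once then 4 forever.
  ρ ≥ 4/13.
Both must hold, so the binding constraint is Jutland's: ρ ≥ 13/28.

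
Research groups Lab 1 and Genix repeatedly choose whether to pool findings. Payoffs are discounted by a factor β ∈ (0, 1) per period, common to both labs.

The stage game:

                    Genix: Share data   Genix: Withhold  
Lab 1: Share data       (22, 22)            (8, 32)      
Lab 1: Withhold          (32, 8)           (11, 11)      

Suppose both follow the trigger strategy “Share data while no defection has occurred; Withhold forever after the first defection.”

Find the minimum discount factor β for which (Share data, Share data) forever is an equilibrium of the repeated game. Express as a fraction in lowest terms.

One-period gain from deviating is 32 − 22 = 10. The loss is 22 − 11 = 11 in every subsequent period, with present value 11·β/(1−β).
Deviation is unprofitable when 11·β/(1−β) ≥ 10, i.e. β/(1−β) ≥ 10/11.
Equivalently β ≥ 10/(10+11) = 10/21.

10/21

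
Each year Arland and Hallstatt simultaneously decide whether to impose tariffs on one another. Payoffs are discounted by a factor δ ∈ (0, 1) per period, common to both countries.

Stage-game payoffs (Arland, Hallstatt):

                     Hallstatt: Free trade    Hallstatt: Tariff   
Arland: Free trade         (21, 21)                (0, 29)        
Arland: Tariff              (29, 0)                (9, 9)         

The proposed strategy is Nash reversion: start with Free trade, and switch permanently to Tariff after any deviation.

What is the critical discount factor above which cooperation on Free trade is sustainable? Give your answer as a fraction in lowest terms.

Under grim trigger the critical discount factor is (T−C)/(T−P) with T = 29, C = 21, P = 9.
δ* = (29−21)/(29−9) = 8/20 = 2/5.

2/5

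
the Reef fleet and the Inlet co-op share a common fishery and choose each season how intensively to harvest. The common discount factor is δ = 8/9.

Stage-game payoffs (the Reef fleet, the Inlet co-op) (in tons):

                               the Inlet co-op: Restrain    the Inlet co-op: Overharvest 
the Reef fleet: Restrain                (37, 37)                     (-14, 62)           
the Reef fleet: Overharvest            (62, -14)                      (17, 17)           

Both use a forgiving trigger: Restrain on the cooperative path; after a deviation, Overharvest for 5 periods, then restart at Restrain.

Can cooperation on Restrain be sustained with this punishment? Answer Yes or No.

IC: δ+…+δ^5 ≥ (62−37)/(37−17) = 5/4.
At δ = 8/9: partial sum = 3.5606 ≥ 1.2500. Cooperation sustainable.

Yes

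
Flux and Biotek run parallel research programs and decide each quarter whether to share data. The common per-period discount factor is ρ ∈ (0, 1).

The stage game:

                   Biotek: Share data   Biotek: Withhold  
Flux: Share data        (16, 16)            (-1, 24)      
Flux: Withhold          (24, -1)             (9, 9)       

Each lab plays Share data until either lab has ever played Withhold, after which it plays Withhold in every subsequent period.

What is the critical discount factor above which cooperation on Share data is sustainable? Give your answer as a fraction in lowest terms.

One-period gain from deviating is 24 − 16 = 8. The loss is 16 − 9 = 7 in every subsequent period, with present value 7·ρ/(1−ρ).
Deviation is unprofitable when 7·ρ/(1−ρ) ≥ 8, i.e. ρ/(1−ρ) ≥ 8/7.
Equivalently ρ ≥ 8/(8+7) = 8/15.

8/15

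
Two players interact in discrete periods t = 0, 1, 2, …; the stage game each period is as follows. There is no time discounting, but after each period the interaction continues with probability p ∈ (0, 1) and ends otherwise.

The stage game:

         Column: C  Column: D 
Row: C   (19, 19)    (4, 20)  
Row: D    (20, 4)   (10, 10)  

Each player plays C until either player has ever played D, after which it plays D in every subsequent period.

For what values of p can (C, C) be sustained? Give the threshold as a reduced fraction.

1/10

Expected cooperation value is 19 + p·19 + p²·19 + … = 19/(1−p); deviation gives 20 + p·10/(1−p).
19 ≥ 20(1−p) + 10p ⇒ 10p ≥ 1 ⇒ p ≥ 1/10.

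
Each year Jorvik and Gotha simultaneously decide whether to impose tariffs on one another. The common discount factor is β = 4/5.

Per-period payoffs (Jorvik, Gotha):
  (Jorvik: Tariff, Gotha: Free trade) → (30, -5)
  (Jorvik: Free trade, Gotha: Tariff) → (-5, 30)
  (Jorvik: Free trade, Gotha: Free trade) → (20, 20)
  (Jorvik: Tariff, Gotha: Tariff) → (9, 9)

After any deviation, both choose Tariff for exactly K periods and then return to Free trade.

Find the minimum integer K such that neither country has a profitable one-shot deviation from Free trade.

2

No profitable deviation requires (20−9)(β+…+β^K) ≥ 30−20, i.e. β+…+β^K ≥ 10/11 ≈ 0.9091.
With β = 4/5, the partial sums are K=1: 0.8000, K=2: 1.4400.
K = 2 is the first length at which the sum reaches 0.9091.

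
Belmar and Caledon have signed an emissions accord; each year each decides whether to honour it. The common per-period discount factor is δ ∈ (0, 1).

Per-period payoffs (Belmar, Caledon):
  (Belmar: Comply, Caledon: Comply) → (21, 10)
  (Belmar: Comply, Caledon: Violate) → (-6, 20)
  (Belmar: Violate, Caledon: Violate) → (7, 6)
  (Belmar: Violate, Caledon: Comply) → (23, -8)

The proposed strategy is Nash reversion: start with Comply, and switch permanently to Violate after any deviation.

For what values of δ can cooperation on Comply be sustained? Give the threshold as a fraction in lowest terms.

For Belmar: deviation gain 23−21 = 2, per-period punishment loss 21−7 = 14. IC gives δ ≥ 2/16 = 1/8.
For Caledon: gain 10, loss 4 per period, so δ ≥ 10/14 = 5/7.
The tighter constraint is Caledon's, so cooperation needs δ ≥ 5/7.

5/7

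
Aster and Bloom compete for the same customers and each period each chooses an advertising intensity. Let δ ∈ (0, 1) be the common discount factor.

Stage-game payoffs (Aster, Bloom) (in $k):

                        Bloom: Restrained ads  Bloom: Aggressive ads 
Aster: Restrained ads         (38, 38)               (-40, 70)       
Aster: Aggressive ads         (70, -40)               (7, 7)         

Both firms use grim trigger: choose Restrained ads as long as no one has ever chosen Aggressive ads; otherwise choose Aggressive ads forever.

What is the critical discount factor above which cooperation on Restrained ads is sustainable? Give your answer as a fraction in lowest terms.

32/63

38/(1−δ) ≥ 70 + 7δ/(1−δ)
38 ≥ 70 − 63δ
δ ≥ 32/63.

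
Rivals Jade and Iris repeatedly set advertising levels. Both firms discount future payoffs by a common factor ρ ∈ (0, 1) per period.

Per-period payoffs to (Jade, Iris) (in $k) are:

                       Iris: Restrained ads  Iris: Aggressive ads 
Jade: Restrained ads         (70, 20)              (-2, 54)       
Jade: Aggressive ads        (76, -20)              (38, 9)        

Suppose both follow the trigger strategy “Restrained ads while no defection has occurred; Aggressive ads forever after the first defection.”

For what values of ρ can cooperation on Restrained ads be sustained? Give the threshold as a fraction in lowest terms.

Jade: cooperation gives 70 each period; deviation gives 76 once then 38 forever.
  70/(1−ρ) ≥ 76 + 38ρ/(1−ρ) ⇒ ρ ≥ 6/38 = 3/19.
Iris: cooperation gives 20 each period; deviation gives 54 once then 9 forever.
  ρ ≥ 34/45.
Both must hold, so the binding constraint is Iris's: ρ ≥ 34/45.

34/45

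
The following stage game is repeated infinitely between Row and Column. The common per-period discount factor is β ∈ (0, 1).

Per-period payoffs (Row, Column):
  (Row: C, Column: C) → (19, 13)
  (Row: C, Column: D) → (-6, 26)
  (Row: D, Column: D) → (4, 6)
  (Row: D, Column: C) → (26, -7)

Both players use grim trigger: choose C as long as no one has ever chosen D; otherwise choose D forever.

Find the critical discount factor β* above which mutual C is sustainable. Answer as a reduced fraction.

For Row: deviation gain 26−19 = 7, per-period punishment loss 19−4 = 15. IC gives β ≥ 7/22.
For Column: gain 13, loss 7 per period, so β ≥ 13/20.
The tighter constraint is Column's, so cooperation needs β ≥ 13/20.

13/20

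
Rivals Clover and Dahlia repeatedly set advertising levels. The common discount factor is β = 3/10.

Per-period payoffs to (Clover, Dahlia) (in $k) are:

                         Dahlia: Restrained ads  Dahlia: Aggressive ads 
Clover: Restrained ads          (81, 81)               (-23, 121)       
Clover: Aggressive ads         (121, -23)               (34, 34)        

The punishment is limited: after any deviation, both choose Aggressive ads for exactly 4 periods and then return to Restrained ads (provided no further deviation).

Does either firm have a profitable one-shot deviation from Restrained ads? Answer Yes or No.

Yes

A one-shot deviation gives 121 now, then 34 for 4 periods, then back to 81.
Gain from deviating: (121−81) today; loss: (81−34) in each of the next 4 periods.
No-deviation condition: (81−34)(β+…+β^4) ≥ 121−81, i.e. β+…+β^4 ≥ 40/47.
At β = 3/10: β+…+β^4 = 0.4251 < 0.8511.
So cooperation is not sustainable.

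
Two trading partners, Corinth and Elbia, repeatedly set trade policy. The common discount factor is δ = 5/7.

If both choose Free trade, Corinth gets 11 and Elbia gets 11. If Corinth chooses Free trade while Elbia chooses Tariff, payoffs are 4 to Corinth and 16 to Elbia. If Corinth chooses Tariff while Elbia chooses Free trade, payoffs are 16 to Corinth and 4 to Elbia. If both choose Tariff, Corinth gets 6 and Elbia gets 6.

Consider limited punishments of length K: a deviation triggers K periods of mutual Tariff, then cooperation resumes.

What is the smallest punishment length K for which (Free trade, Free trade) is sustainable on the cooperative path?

2

Need Σ_{k=1}^{K} δ^k ≥ (16−11)/(11−6) = 1.0000 at δ = 5/7.
At K = 1 the sum is 0.7143 < 1.0000; at K = 2 it is 1.2245 ≥ 1.0000.
So the minimum punishment length is K = 2.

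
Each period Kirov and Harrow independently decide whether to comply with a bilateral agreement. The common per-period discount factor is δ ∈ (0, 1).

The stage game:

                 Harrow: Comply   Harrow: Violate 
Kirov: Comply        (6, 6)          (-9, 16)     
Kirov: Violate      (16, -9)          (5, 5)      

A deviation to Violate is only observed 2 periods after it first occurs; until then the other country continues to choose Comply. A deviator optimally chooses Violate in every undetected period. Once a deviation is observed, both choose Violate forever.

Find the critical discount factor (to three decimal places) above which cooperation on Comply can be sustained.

0.953

The best deviation is to choose Violate for all 2 undetected periods, earning 16 each, then 5 forever once detected.
Deviation value: 16(1−δ^2)/(1−δ) + 5δ^2/(1−δ); cooperation value: 6/(1−δ).
IC: 6 ≥ 16(1−δ^2) + 5δ^2 = 16 − 11δ^2.
So δ^2 ≥ 10/11, giving δ ≥ (10/11)^(1/2) ≈ 0.953.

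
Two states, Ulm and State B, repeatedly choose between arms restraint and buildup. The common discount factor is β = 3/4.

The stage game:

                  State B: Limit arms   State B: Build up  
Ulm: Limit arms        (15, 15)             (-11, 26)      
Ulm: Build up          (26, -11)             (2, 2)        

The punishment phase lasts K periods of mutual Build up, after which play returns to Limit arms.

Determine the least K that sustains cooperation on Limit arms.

2

IC: β(1−β^K)/(1−β) ≥ (26−15)/(15−2) = 11/13.
With β = 3/4: need 1 − β^K ≥ 11/13·(1−3/4)/(3/4), i.e. β^K ≤ 0.7179.
Since (3/4)^1 = 0.7500 and (3/4)^2 = 0.5625, the smallest such K is 2.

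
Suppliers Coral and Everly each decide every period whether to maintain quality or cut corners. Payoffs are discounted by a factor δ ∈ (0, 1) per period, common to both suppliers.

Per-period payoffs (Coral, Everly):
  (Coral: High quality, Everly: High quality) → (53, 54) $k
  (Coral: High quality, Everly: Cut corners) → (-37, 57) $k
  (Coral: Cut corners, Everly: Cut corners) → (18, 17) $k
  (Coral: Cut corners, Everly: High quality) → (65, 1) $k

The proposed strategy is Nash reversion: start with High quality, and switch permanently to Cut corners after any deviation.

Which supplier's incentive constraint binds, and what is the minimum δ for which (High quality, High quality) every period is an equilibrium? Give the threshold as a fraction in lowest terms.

For Coral: deviation gain 65−53 = 12, per-period punishment loss 53−18 = 35. IC gives δ ≥ 12/47.
For Everly: gain 3, loss 37 per period, so δ ≥ 3/40.
The tighter constraint is Coral's, so cooperation needs δ ≥ 12/47.

Coral; δ ≥ 12/47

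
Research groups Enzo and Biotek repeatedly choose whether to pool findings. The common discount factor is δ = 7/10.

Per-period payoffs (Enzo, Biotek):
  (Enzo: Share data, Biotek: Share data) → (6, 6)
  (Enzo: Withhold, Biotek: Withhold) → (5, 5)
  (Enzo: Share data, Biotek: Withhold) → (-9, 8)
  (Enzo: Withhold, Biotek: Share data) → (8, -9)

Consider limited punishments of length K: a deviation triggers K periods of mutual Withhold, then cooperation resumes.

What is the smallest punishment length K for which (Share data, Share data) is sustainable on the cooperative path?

Need Σ_{k=1}^{K} δ^k ≥ (8−6)/(6−5) = 2.0000 at δ = 7/10.
At K = 5 the sum is 1.9412 < 2.0000; at K = 6 it is 2.0588 ≥ 2.0000.
So the minimum punishment length is K = 6.

6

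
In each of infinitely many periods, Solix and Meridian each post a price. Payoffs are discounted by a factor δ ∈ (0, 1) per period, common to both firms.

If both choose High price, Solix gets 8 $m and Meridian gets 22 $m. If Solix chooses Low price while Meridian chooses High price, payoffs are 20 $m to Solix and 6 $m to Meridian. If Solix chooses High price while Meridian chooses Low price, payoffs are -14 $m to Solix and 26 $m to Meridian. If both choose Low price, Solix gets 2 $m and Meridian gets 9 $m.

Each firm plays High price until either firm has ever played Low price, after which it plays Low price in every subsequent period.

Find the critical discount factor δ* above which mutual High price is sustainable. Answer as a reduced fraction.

Solix: cooperation gives 8 each period; deviation gives 20 once then 2 forever.
  8/(1−δ) ≥ 20 + 2δ/(1−δ) ⇒ δ ≥ 12/18 = 2/3.
Meridian: cooperation gives 22 each period; deviation gives 26 once then 9 forever.
  δ ≥ 4/17.
Both must hold, so the binding constraint is Solix's: δ ≥ 2/3.

2/3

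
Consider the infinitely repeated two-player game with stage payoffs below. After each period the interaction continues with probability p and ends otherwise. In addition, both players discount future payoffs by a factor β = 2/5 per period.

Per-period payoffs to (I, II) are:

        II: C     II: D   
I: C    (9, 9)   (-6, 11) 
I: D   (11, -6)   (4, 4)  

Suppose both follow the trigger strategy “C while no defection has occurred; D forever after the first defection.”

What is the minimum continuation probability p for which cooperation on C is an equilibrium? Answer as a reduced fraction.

Expected continuation weight on next period's payoff is β·p = 2/5·p, which plays the role of the discount factor.
Cooperation requires 2/5·p ≥ (11−9)/(11−4) = 2/7, hence p ≥ 5/7.

5/7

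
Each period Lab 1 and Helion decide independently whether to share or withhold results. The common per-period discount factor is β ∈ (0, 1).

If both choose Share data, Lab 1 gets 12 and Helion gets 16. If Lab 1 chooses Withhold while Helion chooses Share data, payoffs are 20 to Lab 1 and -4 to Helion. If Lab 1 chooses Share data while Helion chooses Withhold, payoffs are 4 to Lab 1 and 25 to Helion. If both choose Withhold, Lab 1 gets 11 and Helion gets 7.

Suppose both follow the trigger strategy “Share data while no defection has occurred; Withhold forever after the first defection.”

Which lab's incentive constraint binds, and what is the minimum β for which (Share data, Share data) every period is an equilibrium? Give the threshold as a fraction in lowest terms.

Lab 1's threshold: (20−12)/(20−11) = 8/9.
Helion's threshold: (25−16)/(25−7) = 1/2.
8/9 > 1/2, so Lab 1 binds and β* = 8/9.

Lab 1; β ≥ 8/9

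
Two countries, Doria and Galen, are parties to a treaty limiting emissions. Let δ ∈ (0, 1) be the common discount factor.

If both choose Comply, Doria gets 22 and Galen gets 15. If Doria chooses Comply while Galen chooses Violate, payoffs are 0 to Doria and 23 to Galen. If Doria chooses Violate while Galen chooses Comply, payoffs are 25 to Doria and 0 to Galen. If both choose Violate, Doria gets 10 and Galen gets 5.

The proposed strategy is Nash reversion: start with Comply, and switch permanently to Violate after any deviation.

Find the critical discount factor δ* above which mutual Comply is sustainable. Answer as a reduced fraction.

Doria's threshold: (25−22)/(25−10) = 1/5.
Galen's threshold: (23−15)/(23−5) = 4/9.
1/5 < 4/9, so Galen binds and δ* = 4/9.

4/9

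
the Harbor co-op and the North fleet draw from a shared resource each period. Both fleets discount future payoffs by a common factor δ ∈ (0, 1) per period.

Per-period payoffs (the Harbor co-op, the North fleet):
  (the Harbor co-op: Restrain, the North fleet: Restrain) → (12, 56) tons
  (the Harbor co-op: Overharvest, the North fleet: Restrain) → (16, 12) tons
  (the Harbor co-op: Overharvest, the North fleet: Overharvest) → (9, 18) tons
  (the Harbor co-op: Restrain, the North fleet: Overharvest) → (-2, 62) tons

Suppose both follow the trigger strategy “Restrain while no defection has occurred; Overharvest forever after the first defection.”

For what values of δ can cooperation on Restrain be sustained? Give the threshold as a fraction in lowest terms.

the Harbor co-op: cooperation gives 12 each period; deviation gives 16 once then 9 forever.
  12/(1−δ) ≥ 16 + 9δ/(1−δ) ⇒ δ ≥ 4/7.
the North fleet: cooperation gives 56 each period; deviation gives 62 once then 18 forever.
  δ ≥ 6/44 = 3/22.
Both must hold, so the binding constraint is the Harbor co-op's: δ ≥ 4/7.

4/7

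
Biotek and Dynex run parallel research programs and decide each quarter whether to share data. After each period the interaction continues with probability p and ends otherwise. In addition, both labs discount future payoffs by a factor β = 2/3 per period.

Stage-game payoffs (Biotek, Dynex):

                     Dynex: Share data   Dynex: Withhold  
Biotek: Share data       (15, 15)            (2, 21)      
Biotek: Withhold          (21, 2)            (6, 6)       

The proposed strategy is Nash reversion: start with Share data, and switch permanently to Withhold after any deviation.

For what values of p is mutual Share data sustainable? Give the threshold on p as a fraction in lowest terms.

3/5

Expected continuation weight on next period's payoff is β·p = 2/3·p, which plays the role of the discount factor.
Cooperation requires 2/3·p ≥ (21−15)/(21−6) = 2/5, hence p ≥ 3/5.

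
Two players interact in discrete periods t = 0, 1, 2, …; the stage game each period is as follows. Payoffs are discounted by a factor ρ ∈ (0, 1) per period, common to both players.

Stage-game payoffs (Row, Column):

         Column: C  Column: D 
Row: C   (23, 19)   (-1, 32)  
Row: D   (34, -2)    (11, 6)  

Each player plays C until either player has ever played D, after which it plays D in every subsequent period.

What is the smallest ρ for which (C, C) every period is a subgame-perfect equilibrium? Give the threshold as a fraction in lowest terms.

1/2

Row: cooperation gives 23 each period; deviation gives 34 once then 11 forever.
  23/(1−ρ) ≥ 34 + 11ρ/(1−ρ) ⇒ ρ ≥ 11/23.
Column: cooperation gives 19 each period; deviation gives 32 once then 6 forever.
  ρ ≥ 13/26 = 1/2.
Both must hold, so the binding constraint is Column's: ρ ≥ 1/2.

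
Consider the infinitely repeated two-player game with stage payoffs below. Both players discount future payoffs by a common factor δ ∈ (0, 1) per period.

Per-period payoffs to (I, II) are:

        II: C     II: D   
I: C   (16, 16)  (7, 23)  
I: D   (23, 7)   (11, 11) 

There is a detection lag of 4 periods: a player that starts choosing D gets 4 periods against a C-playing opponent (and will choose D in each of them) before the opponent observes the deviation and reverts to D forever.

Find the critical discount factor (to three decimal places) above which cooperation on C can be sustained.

0.874

A deviator earns 23 for 4 periods, then 11 forever; cooperating earns 16 forever. Multiplying the IC by (1−δ):
16 ≥ 23(1−δ^4) + 11δ^4, so 12·δ^4 ≥ 7 and δ^4 ≥ 7/12.
δ ≥ (7/12)^(1/4) ≈ 0.874.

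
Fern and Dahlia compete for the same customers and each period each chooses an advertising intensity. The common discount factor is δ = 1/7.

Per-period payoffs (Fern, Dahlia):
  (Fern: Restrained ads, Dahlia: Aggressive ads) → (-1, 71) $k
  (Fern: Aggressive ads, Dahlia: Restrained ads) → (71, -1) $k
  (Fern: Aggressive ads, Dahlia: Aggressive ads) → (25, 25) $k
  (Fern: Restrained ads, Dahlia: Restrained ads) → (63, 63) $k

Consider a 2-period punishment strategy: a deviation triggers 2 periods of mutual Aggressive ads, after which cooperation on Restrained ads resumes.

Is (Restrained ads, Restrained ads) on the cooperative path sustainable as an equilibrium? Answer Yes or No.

No

A one-shot deviation gives 71 now, then 25 for 2 periods, then back to 63.
Gain from deviating: (71−63) today; loss: (63−25) in each of the next 2 periods.
No-deviation condition: (63−25)(δ+…+δ^2) ≥ 71−63, i.e. δ+…+δ^2 ≥ 4/19.
At δ = 1/7: δ+…+δ^2 = 0.1633 < 0.2105.
So cooperation is not sustainable.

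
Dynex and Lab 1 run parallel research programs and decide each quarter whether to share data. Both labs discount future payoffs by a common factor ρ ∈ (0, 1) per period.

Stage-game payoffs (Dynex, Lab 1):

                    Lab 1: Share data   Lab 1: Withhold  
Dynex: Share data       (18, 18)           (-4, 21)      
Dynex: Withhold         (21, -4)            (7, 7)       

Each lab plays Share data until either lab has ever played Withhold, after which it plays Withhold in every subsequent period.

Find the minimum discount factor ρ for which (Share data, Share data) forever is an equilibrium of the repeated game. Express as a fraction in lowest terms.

3/14

One-period gain from deviating is 21 − 18 = 3. The loss is 18 − 7 = 11 in every subsequent period, with present value 11·ρ/(1−ρ).
Deviation is unprofitable when 11·ρ/(1−ρ) ≥ 3, i.e. ρ/(1−ρ) ≥ 3/11.
Equivalently ρ ≥ 3/(3+11) = 3/14.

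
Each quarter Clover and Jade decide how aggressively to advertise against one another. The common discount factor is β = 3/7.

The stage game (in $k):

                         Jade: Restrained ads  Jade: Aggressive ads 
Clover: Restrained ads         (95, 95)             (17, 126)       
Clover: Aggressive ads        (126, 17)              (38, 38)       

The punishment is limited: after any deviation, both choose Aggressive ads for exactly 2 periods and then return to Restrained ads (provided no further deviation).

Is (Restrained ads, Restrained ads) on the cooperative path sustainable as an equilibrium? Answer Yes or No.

IC: β+…+β^2 ≥ (126−95)/(95−38) = 31/57.
At β = 3/7: partial sum = 0.6122 ≥ 0.5439. Cooperation sustainable.

Yes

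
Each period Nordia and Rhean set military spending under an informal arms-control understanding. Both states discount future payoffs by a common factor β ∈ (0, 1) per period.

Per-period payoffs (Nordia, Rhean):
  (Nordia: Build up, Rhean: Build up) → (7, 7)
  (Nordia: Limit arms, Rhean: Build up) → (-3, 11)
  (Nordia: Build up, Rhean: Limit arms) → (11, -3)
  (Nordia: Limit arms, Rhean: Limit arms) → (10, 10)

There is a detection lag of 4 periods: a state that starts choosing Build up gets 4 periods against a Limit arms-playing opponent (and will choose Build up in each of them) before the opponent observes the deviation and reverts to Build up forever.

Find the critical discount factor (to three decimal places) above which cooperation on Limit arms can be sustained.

The best deviation is to choose Build up for all 4 undetected periods, earning 11 each, then 7 forever once detected.
Deviation value: 11(1−β^4)/(1−β) + 7β^4/(1−β); cooperation value: 10/(1−β).
IC: 10 ≥ 11(1−β^4) + 7β^4 = 11 − 4β^4.
So β^4 ≥ 1/4, giving β ≥ (1/4)^(1/4) ≈ 0.707.

0.707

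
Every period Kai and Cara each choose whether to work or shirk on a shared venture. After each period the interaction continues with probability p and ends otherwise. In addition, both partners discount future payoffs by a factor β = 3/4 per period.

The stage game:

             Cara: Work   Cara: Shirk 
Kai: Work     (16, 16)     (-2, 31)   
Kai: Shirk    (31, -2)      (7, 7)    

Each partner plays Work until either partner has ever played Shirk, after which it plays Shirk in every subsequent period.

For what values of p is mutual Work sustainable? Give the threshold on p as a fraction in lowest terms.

With continuation probability p and discount β, the effective per-period discount factor is βp.
Grim-trigger IC: βp ≥ (31−16)/(31−7) = 5/8.
So p ≥ (5/8)/(3/4) = 5/6.

5/6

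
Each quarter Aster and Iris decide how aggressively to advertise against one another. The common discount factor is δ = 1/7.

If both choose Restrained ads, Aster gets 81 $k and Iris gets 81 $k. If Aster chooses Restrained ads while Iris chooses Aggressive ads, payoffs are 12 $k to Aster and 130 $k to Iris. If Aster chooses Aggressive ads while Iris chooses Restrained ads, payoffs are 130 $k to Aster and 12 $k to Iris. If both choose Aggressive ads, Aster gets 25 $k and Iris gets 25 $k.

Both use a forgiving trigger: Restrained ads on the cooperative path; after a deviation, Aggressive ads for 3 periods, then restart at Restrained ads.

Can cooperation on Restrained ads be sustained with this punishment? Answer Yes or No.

A one-shot deviation gives 130 now, then 25 for 3 periods, then back to 81.
Gain from deviating: (130−81) today; loss: (81−25) in each of the next 3 periods.
No-deviation condition: (81−25)(δ+…+δ^3) ≥ 130−81, i.e. δ+…+δ^3 ≥ 7/8.
At δ = 1/7: δ+…+δ^3 = 0.1662 < 0.8750.
So cooperation is not sustainable.

No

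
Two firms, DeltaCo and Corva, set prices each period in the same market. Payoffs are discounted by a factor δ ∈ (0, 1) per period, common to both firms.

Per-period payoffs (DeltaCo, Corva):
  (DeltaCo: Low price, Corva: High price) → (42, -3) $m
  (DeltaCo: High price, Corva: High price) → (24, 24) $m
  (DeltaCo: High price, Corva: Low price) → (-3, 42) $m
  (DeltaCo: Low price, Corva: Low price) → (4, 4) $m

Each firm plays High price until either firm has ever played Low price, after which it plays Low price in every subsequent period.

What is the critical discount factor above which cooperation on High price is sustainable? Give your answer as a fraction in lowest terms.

9/19

24/(1−δ) ≥ 42 + 4δ/(1−δ)
24 ≥ 42 − 38δ
δ ≥ 18/38 = 9/19.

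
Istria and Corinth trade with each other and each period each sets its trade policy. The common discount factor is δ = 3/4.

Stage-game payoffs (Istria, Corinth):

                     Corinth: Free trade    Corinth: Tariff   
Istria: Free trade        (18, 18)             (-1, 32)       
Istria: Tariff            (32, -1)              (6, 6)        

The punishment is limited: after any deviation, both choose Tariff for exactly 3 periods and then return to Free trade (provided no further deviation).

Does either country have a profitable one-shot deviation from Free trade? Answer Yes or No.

No

IC: δ+…+δ^3 ≥ (32−18)/(18−6) = 7/6.
At δ = 3/4: partial sum = 1.7344 ≥ 1.1667. Cooperation sustainable.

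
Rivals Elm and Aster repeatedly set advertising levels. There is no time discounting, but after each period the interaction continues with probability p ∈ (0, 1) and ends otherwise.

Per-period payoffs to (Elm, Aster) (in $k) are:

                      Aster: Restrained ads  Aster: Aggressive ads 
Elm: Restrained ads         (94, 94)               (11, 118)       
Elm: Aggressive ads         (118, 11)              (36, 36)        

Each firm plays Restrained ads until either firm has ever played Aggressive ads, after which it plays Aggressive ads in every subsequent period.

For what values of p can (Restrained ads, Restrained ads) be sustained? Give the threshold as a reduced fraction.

12/41

Expected cooperation value is 94 + p·94 + p²·94 + … = 94/(1−p); deviation gives 118 + p·36/(1−p).
94 ≥ 118(1−p) + 36p ⇒ 82p ≥ 24 ⇒ p ≥ 24/82 = 12/41.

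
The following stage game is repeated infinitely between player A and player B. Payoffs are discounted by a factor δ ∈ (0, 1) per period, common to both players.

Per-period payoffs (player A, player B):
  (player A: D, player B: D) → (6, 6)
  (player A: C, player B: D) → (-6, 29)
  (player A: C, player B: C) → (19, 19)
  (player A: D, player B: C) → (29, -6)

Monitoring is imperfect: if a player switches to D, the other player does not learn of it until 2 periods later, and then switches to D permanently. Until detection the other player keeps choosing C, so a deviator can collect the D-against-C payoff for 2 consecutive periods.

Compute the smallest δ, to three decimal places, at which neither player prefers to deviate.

0.659

Deviating for the 2 undetected periods gains 29−19 = 10 per period over cooperation, then loses 19−6 = 13 per period forever once punishment starts.
Gain: 10(1 + δ + … + δ^1); loss: 13·δ^2/(1−δ).
No profitable deviation ⇔ 10(1−δ^2) ≤ 13·δ^2, i.e. δ^2 ≥ 10/(10+13) = 10/23.
Hence δ ≥ (10/23)^(1/2) ≈ 0.659.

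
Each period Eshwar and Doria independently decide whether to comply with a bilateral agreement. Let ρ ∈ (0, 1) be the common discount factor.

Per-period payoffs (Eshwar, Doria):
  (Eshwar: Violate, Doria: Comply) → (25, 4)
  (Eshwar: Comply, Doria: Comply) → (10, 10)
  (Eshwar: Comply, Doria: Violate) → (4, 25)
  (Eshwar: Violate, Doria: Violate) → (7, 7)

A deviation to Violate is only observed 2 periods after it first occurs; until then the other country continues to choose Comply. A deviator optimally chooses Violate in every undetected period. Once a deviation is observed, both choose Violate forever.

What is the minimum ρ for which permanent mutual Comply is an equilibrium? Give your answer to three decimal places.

Deviating for the 2 undetected periods gains 25−10 = 15 per period over cooperation, then loses 10−7 = 3 per period forever once punishment starts.
Gain: 15(1 + ρ + … + ρ^1); loss: 3·ρ^2/(1−ρ).
No profitable deviation ⇔ 15(1−ρ^2) ≤ 3·ρ^2, i.e. ρ^2 ≥ 15/(15+3) = 5/6.
Hence ρ ≥ (5/6)^(1/2) ≈ 0.913.

0.913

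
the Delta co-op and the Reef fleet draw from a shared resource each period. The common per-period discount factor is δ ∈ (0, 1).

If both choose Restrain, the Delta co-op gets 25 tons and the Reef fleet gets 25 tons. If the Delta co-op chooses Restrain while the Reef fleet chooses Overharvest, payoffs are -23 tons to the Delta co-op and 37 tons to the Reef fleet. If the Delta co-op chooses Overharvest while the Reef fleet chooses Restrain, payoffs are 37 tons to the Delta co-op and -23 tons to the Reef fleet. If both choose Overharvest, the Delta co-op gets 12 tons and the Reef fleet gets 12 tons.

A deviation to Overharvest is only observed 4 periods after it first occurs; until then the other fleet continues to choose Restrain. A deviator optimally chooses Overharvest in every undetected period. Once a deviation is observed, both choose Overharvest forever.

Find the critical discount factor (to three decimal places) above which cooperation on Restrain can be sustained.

0.832

The best deviation is to choose Overharvest for all 4 undetected periods, earning 37 each, then 12 forever once detected.
Deviation value: 37(1−δ^4)/(1−δ) + 12δ^4/(1−δ); cooperation value: 25/(1−δ).
IC: 25 ≥ 37(1−δ^4) + 12δ^4 = 37 − 25δ^4.
So δ^4 ≥ 12/25, giving δ ≥ (12/25)^(1/4) ≈ 0.832.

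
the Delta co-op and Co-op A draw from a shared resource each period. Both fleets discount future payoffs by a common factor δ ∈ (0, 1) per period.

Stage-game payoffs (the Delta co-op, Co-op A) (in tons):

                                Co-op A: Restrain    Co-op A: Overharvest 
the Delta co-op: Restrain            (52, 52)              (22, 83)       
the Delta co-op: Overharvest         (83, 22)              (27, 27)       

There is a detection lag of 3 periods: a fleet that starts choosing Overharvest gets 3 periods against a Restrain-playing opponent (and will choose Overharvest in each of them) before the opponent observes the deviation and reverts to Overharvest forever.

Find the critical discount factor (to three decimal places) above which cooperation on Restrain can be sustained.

0.821

Deviating for the 3 undetected periods gains 83−52 = 31 per period over cooperation, then loses 52−27 = 25 per period forever once punishment starts.
Gain: 31(1 + δ + … + δ^2); loss: 25·δ^3/(1−δ).
No profitable deviation ⇔ 31(1−δ^3) ≤ 25·δ^3, i.e. δ^3 ≥ 31/(31+25) = 31/56.
Hence δ ≥ (31/56)^(1/3) ≈ 0.821.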